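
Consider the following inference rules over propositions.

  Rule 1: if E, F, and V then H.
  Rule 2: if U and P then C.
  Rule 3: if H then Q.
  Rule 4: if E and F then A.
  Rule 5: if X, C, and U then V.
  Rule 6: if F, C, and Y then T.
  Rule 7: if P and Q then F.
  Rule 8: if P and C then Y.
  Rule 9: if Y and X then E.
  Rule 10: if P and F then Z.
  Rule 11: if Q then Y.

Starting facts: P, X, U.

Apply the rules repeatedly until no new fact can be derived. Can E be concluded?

From U and P, Rule 2 gives C.
P and C hold, so Y follows (Rule 8).
From Y and X, Rule 9 gives E.

Yes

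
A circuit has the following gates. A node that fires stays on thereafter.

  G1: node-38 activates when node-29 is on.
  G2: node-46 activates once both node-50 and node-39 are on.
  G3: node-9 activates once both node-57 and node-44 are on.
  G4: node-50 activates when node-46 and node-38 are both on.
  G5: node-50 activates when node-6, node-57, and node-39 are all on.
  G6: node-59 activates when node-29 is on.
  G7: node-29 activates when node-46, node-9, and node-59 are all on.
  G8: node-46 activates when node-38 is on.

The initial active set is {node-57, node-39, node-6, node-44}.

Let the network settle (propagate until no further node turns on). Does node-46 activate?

Yes

G5: node-6, node-57, and node-39 on → node-50 on.
node-50 and node-39 are on, so node-46 activates (G2).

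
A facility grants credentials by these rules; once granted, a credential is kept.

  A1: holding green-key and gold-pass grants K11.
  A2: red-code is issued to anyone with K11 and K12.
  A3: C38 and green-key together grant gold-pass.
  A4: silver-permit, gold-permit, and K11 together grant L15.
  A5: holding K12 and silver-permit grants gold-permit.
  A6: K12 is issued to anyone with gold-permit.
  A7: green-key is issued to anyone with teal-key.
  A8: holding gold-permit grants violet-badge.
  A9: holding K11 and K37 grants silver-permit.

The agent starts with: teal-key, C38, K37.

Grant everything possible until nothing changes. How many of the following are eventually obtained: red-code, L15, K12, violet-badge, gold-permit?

red-code would need K11 and K12 (A2), but K12 is never granted.
L15 would need silver-permit, gold-permit, and K11 (A4), but gold-permit is never granted.
K12 would need gold-permit (A6), but gold-permit is never granted.
violet-badge would need gold-permit (A8), but gold-permit is never granted.
gold-permit would need K12 and silver-permit (A5), but K12 is never granted.
None of the 5 are reached.

0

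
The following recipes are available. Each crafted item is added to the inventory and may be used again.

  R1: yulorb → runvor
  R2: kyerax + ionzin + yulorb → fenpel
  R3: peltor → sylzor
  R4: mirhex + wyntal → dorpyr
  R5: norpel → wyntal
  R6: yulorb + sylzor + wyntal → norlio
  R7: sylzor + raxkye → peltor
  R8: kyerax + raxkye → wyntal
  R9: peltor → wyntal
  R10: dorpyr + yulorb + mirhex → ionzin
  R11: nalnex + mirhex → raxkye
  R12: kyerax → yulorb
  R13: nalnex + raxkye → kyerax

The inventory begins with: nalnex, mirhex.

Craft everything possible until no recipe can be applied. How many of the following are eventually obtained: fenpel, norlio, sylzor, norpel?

Using R11, nalnex and mirhex make raxkye.
nalnex + raxkye → kyerax (R13).
kyerax → yulorb (R12).
kyerax + raxkye → wyntal (R8).
Using R4, mirhex and wyntal make dorpyr.
dorpyr + yulorb + mirhex → ionzin (R10).
Using R2, kyerax, ionzin, and yulorb make fenpel.
fenpel: reached.
norlio would need yulorb, sylzor, and wyntal (R6), but sylzor is never obtained.
sylzor would need peltor (R3), but peltor is never obtained.
No rule produces norpel, and it is not given.
Reached: fenpel — 1 of the 4.

1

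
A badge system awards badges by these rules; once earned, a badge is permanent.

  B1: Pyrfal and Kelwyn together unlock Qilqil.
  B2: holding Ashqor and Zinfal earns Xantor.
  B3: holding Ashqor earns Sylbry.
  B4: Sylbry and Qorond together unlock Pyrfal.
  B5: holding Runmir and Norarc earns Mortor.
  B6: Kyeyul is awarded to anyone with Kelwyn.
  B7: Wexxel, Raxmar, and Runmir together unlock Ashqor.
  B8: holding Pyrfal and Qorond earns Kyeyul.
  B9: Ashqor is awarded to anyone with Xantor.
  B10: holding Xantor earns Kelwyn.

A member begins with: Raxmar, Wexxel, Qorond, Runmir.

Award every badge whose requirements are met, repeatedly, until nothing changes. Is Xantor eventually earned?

No

Xantor would need Ashqor and Zinfal (B2), but Zinfal is never earned.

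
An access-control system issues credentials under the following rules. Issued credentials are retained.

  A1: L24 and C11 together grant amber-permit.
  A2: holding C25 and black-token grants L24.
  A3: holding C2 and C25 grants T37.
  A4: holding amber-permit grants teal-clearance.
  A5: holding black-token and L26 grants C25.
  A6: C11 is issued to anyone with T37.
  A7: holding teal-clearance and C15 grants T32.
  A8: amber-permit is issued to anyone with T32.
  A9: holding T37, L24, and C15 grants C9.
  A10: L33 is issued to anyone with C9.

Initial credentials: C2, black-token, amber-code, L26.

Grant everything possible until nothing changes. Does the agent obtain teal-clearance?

Holding black-token and L26 grants C25 (A5).
Holding C2 and C25 grants T37 (A3).
Holding C25 and black-token grants L24 (A2).
Holding T37 grants C11 (A6).
Holding L24 and C11 grants amber-permit (A1).
Holding amber-permit grants teal-clearance (A4).

Yes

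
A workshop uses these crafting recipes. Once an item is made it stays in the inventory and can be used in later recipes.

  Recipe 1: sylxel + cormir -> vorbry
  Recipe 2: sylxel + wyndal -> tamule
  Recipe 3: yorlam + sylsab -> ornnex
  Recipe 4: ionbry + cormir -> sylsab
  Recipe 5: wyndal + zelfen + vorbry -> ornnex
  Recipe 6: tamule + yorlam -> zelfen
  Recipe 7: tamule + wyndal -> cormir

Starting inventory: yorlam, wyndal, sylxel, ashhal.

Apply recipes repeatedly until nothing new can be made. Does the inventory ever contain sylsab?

sylsab would need ionbry and cormir (Recipe 4), but ionbry is never obtained.

No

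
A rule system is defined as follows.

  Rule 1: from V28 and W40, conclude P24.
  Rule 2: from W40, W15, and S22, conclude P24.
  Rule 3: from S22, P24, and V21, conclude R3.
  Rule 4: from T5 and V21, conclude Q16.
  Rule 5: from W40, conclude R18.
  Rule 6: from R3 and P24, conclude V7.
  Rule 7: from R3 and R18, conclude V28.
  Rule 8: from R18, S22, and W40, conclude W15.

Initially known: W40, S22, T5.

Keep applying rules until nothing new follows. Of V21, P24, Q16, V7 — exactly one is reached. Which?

P24

W40 holds, so R18 follows (Rule 5).
R18, S22, and W40 hold, so W15 follows (Rule 8).
W40, W15, and S22 hold, so P24 follows (Rule 2).
V7 would need R3 and P24 (Rule 6), but R3 is never established. No rule produces V21, and it is not given. Q16 would need T5 and V21 (Rule 4), but V21 is never established.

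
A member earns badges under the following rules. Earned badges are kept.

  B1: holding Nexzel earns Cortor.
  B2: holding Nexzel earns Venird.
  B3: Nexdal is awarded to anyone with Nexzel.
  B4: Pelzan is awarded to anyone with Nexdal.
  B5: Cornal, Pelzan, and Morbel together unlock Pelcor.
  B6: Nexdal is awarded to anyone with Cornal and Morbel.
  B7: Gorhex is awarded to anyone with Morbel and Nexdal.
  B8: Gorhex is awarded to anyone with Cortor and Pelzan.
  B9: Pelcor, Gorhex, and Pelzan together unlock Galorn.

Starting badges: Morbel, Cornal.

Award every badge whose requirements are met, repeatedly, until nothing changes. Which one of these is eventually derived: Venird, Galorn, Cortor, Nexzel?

Galorn

With Cornal and Morbel, Nexdal is earned (B6).
With Nexdal, Pelzan is earned (B4).
With Morbel and Nexdal, Gorhex is earned (B7).
With Cornal, Pelzan, and Morbel, Pelcor is earned (B5).
With Pelcor, Gorhex, and Pelzan, Galorn is earned (B9).
Cortor would need Nexzel (B1), but Nexzel is never earned. Venird would need Nexzel (B2), but Nexzel is never earned. No rule produces Nexzel, and it is not given.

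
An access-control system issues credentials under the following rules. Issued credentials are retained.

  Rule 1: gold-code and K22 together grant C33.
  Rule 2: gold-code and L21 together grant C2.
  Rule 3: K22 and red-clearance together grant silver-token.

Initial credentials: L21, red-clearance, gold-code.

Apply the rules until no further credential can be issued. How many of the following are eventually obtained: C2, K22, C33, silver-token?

1

Holding gold-code and L21 grants C2 (Rule 2).
C2: reached.
No rule produces K22, and it is not given.
C33 would need gold-code and K22 (Rule 1), but K22 is never granted.
silver-token would need K22 and red-clearance (Rule 3), but K22 is never granted.
Reached: C2 — 1 of the 4.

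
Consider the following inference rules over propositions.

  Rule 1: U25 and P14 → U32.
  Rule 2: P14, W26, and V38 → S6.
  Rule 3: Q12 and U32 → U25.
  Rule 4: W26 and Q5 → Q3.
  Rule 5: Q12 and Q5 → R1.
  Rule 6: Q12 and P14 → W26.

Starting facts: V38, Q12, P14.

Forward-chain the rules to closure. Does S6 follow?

Yes

From Q12 and P14, Rule 6 gives W26.
P14, W26, and V38 hold, so S6 follows (Rule 2).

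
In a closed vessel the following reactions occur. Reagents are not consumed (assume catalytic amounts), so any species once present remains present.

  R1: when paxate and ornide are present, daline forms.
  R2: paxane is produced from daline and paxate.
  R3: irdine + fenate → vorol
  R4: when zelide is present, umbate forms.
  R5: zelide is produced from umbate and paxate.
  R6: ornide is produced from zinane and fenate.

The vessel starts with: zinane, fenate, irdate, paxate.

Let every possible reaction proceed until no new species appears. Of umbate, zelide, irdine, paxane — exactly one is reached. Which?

paxane

zinane and fenate present → ornide forms (R6).
paxate and ornide present → daline forms (R1).
daline and paxate present → paxane forms (R2).
umbate would need zelide (R4), but zelide never forms. zelide would need umbate and paxate (R5), but umbate never forms. No rule produces irdine, and it is not given.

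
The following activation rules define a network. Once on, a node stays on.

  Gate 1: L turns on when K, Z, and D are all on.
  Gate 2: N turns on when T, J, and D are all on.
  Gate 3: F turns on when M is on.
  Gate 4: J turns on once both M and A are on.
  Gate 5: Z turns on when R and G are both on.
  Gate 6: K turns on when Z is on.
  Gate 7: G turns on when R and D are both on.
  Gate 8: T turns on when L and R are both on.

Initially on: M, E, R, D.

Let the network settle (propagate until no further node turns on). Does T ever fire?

Yes

R and D are on, so G turns on (Gate 7).
R and G are on, so Z turns on (Gate 5).
Z is on, so K turns on (Gate 6).
K, Z, and D are on, so L turns on (Gate 1).
L and R are on, so T turns on (Gate 8).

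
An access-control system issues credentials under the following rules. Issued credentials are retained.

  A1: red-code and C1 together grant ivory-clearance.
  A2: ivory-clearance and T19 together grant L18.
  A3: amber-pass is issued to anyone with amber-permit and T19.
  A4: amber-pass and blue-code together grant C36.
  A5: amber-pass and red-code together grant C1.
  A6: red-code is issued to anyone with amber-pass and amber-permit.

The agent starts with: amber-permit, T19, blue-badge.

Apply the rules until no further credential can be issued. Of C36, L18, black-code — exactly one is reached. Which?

Holding amber-permit and T19 grants amber-pass (A3).
Holding amber-pass and amber-permit grants red-code (A6).
Holding amber-pass and red-code grants C1 (A5).
Holding red-code and C1 grants ivory-clearance (A1).
Holding ivory-clearance and T19 grants L18 (A2).
C36 would need amber-pass and blue-code (A4), but blue-code is never granted. No rule produces black-code, and it is not given.

L18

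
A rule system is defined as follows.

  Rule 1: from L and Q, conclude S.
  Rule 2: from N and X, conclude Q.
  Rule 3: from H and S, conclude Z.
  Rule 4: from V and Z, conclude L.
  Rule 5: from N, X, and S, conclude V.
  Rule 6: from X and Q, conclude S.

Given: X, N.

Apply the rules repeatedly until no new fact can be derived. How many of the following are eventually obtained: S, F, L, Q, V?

3

N and X hold, so Q follows (Rule 2).
X and Q hold, so S follows (Rule 6).
N, X, and S hold, so V follows (Rule 5).
S: reached.
No rule produces F, and it is not given.
L would need V and Z (Rule 4), but Z is never established.
Q: reached.
V: reached.
Reached: S, Q, and V — 3 of the 5.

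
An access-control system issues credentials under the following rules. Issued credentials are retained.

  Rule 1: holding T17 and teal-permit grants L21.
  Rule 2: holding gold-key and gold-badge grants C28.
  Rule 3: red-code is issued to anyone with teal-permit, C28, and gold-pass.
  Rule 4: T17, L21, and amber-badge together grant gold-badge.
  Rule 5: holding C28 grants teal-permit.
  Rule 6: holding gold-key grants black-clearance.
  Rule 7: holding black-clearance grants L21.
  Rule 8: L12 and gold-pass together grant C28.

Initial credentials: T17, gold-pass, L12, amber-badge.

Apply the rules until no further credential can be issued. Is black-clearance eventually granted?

No

black-clearance would need gold-key (Rule 6), but gold-key is never granted.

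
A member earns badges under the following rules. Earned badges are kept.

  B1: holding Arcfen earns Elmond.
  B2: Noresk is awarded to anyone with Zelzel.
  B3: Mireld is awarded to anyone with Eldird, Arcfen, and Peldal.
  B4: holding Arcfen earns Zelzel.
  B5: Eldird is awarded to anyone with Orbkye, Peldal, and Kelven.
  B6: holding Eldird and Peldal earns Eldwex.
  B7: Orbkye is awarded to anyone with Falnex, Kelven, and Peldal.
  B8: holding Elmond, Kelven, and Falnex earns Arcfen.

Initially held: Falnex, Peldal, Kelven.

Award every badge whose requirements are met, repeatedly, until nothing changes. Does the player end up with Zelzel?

No

Zelzel would need Arcfen (B4), but Arcfen is never earned.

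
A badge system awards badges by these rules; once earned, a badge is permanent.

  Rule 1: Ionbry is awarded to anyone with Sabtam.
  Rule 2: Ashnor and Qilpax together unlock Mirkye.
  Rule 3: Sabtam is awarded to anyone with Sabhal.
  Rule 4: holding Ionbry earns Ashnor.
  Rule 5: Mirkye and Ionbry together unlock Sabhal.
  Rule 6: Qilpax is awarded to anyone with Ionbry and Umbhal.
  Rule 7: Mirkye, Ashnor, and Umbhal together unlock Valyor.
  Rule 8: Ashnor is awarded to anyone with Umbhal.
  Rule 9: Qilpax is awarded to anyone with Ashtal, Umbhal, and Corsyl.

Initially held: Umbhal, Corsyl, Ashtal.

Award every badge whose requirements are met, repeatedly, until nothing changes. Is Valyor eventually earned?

With Ashtal, Umbhal, and Corsyl, Qilpax is earned (Rule 9).
With Umbhal, Ashnor is earned (Rule 8).
With Ashnor and Qilpax, Mirkye is earned (Rule 2).
With Mirkye, Ashnor, and Umbhal, Valyor is earned (Rule 7).

Yes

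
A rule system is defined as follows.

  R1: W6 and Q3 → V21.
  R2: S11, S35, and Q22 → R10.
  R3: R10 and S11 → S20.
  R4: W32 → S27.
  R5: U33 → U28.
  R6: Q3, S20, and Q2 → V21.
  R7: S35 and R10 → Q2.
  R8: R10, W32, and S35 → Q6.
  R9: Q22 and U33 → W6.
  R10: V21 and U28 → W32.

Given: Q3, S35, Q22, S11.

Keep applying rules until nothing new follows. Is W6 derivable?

W6 would need Q22 and U33 (R9), but U33 is never established.

No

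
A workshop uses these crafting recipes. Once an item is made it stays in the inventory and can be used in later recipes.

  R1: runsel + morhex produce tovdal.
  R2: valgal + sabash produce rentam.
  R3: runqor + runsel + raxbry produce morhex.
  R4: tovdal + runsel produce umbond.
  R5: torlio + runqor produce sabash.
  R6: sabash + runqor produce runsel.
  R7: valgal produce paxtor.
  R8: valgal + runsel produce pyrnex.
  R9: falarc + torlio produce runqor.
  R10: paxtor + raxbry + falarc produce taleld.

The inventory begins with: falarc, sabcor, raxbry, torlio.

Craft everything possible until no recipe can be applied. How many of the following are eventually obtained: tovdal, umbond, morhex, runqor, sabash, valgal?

5

Using R9, falarc and torlio make runqor.
Using R5, torlio and runqor make sabash.
Using R6, sabash and runqor make runsel.
runqor + runsel + raxbry → morhex (R3).
Using R1, runsel and morhex make tovdal.
Using R4, tovdal and runsel make umbond.
tovdal: reached.
umbond: reached.
morhex: reached.
runqor: reached.
sabash: reached.
No rule produces valgal, and it is not given.
Reached: tovdal, umbond, morhex, runqor, and sabash — 5 of the 6.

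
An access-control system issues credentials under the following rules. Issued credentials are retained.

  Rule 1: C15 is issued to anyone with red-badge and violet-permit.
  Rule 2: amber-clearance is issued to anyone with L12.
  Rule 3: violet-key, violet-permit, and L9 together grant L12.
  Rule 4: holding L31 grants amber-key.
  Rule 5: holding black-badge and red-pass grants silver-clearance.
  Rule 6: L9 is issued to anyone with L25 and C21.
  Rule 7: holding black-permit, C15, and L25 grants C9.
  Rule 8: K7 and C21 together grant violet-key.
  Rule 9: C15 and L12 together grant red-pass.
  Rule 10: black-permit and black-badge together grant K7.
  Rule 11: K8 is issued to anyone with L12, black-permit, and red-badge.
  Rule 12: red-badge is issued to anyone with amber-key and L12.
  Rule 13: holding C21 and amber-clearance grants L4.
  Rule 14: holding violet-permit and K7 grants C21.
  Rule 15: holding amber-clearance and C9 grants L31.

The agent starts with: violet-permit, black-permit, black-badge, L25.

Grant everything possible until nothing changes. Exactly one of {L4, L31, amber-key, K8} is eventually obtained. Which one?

L4

Holding black-permit and black-badge grants K7 (Rule 10).
Holding violet-permit and K7 grants C21 (Rule 14).
Holding L25 and C21 grants L9 (Rule 6).
Holding K7 and C21 grants violet-key (Rule 8).
Holding violet-key, violet-permit, and L9 grants L12 (Rule 3).
Holding L12 grants amber-clearance (Rule 2).
Holding C21 and amber-clearance grants L4 (Rule 13).
amber-key would need L31 (Rule 4), but L31 is never granted. K8 would need L12, black-permit, and red-badge (Rule 11), but red-badge is never granted. L31 would need amber-clearance and C9 (Rule 15), but C9 is never granted.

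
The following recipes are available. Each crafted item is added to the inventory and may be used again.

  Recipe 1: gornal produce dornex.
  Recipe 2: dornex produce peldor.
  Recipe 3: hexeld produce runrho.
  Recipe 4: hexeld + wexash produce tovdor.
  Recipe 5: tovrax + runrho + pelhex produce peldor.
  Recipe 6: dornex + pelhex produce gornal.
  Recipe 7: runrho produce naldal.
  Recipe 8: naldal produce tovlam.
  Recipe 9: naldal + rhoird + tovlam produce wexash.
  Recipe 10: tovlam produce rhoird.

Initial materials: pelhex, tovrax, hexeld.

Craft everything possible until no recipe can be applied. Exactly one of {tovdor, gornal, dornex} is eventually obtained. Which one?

tovdor

Using Recipe 3, hexeld makes runrho.
Using Recipe 7, runrho makes naldal.
naldal → tovlam (Recipe 8).
tovlam → rhoird (Recipe 10).
naldal + rhoird + tovlam → wexash (Recipe 9).
Using Recipe 4, hexeld and wexash make tovdor.
dornex would need gornal (Recipe 1), but gornal is never obtained. gornal would need dornex and pelhex (Recipe 6), but dornex is never obtained.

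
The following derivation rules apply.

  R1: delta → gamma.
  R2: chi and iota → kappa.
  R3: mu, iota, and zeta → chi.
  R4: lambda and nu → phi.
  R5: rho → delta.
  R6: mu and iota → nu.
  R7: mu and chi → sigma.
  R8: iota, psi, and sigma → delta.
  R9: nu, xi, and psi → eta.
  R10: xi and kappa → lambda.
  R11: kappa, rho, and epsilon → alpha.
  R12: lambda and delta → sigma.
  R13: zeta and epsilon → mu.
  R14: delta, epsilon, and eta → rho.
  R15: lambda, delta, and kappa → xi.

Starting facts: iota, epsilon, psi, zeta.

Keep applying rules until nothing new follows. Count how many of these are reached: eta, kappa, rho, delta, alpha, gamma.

From zeta and epsilon, R13 gives mu.
mu, iota, and zeta hold, so chi follows (R3).
mu and chi hold, so sigma follows (R7).
chi and iota hold, so kappa follows (R2).
iota, psi, and sigma hold, so delta follows (R8).
From delta, R1 gives gamma.
eta would need nu, xi, and psi (R9), but xi is never established.
kappa: reached.
rho would need delta, epsilon, and eta (R14), but eta is never established.
delta: reached.
alpha would need kappa, rho, and epsilon (R11), but rho is never established.
gamma: reached.
Reached: kappa, delta, and gamma — 3 of the 6.

3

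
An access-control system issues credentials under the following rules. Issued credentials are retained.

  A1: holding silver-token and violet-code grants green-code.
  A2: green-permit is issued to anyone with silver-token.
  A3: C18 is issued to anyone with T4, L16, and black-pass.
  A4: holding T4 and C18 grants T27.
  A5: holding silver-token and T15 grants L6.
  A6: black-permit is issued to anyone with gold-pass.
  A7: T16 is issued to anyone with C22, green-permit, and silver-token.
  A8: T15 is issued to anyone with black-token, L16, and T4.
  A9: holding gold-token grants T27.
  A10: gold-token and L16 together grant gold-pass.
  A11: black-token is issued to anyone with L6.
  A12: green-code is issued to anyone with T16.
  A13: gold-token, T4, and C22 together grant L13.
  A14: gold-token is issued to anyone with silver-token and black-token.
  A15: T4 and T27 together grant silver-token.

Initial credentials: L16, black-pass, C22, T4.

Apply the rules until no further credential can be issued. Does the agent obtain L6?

L6 would need silver-token and T15 (A5), but T15 is never granted.

No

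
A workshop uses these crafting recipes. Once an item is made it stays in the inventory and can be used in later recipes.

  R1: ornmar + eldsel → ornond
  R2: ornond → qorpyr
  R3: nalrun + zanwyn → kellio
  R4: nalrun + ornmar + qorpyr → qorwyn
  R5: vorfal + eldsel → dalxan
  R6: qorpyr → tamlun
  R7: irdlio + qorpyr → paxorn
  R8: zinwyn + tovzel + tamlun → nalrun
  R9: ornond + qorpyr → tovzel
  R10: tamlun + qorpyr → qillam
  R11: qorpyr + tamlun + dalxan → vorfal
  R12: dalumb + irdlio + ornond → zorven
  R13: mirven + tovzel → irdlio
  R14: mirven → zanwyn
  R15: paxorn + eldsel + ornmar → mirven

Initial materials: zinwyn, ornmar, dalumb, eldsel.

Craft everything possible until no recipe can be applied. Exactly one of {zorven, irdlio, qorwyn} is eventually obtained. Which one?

qorwyn

ornmar + eldsel → ornond (R1).
ornond → qorpyr (R2).
Using R9, ornond and qorpyr make tovzel.
qorpyr → tamlun (R6).
Using R8, zinwyn, tovzel, and tamlun make nalrun.
Using R4, nalrun, ornmar, and qorpyr make qorwyn.
zorven would need dalumb, irdlio, and ornond (R12), but irdlio is never obtained. irdlio would need mirven and tovzel (R13), but mirven is never obtained.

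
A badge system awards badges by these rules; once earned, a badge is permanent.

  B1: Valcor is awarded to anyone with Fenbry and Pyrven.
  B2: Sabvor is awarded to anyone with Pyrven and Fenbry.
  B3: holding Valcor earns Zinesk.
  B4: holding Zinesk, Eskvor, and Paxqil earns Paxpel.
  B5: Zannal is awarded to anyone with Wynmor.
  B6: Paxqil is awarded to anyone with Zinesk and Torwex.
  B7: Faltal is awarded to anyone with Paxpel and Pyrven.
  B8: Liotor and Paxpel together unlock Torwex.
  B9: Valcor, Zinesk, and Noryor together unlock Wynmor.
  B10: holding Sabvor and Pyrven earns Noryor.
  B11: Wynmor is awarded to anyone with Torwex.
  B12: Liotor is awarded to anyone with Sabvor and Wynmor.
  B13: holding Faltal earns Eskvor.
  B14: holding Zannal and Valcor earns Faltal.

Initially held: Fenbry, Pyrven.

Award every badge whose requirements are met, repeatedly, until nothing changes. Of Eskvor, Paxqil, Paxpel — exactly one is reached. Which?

Eskvor

With Fenbry and Pyrven, Valcor is earned (B1).
With Pyrven and Fenbry, Sabvor is earned (B2).
With Valcor, Zinesk is earned (B3).
With Sabvor and Pyrven, Noryor is earned (B10).
With Valcor, Zinesk, and Noryor, Wynmor is earned (B9).
With Wynmor, Zannal is earned (B5).
With Zannal and Valcor, Faltal is earned (B14).
With Faltal, Eskvor is earned (B13).
Paxqil would need Zinesk and Torwex (B6), but Torwex is never earned. Paxpel would need Zinesk, Eskvor, and Paxqil (B4), but Paxqil is never earned.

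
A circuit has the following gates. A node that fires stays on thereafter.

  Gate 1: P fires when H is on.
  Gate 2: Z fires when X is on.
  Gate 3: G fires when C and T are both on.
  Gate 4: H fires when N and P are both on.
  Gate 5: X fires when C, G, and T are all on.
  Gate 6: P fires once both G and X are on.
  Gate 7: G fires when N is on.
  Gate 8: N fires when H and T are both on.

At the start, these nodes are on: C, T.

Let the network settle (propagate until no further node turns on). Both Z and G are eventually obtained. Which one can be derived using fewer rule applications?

G

G: Gate 3: C and T on → G on. [1 rule application]
Z: Gate 3: C and T on → G on. C, G, and T are on, so X fires (Gate 5). X is on, so Z fires (Gate 2). [3 rule applications]
G needs fewer.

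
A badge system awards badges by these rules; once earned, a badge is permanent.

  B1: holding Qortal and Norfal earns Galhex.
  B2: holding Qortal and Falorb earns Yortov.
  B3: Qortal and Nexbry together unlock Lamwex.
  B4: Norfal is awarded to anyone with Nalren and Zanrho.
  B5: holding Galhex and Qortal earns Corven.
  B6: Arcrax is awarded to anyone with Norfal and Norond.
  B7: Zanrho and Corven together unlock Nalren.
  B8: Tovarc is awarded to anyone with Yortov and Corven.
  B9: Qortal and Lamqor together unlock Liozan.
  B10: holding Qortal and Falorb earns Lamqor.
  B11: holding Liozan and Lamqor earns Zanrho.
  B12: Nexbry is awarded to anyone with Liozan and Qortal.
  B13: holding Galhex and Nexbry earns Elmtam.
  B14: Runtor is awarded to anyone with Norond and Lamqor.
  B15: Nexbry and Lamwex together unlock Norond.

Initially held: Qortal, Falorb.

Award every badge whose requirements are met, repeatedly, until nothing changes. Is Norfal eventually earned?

No

Norfal would need Nalren and Zanrho (B4), but Nalren is never earned.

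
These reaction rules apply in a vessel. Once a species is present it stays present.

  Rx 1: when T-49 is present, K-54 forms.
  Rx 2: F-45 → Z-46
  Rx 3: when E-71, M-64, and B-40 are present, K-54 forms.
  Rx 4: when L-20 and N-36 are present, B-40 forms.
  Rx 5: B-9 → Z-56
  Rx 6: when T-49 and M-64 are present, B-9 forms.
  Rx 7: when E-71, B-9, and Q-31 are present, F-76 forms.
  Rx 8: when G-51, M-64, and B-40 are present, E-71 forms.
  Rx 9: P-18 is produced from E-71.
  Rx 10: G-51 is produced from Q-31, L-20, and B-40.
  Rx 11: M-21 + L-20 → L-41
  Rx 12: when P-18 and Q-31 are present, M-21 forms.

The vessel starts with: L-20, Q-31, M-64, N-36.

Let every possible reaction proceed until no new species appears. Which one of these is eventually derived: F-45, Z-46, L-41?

L-41

L-20 and N-36 present → B-40 forms (Rx 4).
Q-31, L-20, and B-40 present → G-51 forms (Rx 10).
G-51, M-64, and B-40 present → E-71 forms (Rx 8).
E-71 present → P-18 forms (Rx 9).
P-18 and Q-31 present → M-21 forms (Rx 12).
M-21 and L-20 present → L-41 forms (Rx 11).
Z-46 would need F-45 (Rx 2), but F-45 never forms. No rule produces F-45, and it is not given.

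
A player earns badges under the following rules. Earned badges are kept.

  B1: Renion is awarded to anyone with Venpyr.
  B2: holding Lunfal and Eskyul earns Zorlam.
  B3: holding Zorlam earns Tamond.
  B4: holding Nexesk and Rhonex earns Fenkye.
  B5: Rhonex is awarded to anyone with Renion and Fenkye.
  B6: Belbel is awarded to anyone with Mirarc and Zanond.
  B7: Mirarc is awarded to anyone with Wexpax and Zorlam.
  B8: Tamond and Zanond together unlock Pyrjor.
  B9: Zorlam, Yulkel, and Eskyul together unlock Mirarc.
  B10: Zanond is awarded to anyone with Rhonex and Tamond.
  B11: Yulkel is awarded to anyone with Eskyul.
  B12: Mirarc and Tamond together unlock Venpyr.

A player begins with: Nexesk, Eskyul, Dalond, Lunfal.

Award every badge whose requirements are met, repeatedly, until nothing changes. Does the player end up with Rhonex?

No

Rhonex would need Renion and Fenkye (B5), but Fenkye is never earned.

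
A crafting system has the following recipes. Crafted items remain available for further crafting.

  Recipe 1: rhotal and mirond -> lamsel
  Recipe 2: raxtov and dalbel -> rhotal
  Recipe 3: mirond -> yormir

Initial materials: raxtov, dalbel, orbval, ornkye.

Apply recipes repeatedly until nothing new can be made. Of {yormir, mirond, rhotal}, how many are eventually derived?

1

Using Recipe 2, raxtov and dalbel make rhotal.
yormir would need mirond (Recipe 3), but mirond is never obtained.
No rule produces mirond, and it is not given.
rhotal: reached.
Reached: rhotal — 1 of the 3.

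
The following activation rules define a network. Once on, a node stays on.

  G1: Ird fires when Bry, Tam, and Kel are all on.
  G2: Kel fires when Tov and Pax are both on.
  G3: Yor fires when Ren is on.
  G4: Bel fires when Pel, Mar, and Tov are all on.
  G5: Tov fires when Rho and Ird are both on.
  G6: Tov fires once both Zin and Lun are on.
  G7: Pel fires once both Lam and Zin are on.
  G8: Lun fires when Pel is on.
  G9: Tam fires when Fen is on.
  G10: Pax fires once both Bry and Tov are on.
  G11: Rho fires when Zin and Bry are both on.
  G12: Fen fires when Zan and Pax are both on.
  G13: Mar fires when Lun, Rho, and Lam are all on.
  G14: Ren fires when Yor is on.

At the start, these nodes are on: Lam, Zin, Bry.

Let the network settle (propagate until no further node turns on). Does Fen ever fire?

No

Fen would need Zan and Pax (G12), but Zan never turns on.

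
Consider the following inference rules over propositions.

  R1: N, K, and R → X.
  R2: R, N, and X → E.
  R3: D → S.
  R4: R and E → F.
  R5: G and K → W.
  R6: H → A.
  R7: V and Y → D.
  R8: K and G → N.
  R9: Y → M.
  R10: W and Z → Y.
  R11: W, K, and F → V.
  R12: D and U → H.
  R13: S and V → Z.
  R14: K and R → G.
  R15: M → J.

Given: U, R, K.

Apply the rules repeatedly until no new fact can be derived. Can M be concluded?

M would need Y (R9), but Y is never established.

No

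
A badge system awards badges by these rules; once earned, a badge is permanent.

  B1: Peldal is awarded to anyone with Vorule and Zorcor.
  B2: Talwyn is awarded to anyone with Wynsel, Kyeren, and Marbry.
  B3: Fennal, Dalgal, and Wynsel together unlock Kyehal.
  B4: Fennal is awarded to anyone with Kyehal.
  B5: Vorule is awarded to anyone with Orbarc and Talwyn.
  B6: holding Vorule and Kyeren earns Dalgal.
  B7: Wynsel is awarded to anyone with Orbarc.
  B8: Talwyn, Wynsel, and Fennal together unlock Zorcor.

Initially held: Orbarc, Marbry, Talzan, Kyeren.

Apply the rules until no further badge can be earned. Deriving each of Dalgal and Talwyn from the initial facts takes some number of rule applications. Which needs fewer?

Talwyn

Talwyn: With Orbarc, Wynsel is earned (B7). With Wynsel, Kyeren, and Marbry, Talwyn is earned (B2). [2 rule applications]
Dalgal: With Orbarc, Wynsel is earned (B7). With Wynsel, Kyeren, and Marbry, Talwyn is earned (B2). With Orbarc and Talwyn, Vorule is earned (B5). With Vorule and Kyeren, Dalgal is earned (B6). [4 rule applications]
Talwyn needs fewer.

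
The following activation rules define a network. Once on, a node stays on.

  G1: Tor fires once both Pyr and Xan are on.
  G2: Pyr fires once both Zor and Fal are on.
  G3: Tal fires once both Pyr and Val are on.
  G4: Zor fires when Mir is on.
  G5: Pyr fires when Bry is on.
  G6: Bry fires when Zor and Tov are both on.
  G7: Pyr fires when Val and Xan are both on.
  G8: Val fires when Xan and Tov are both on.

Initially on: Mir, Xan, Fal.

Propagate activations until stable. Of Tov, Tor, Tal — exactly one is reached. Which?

Tor

G4: Mir on → Zor on.
G2: Zor and Fal on → Pyr on.
Pyr and Xan are on, so Tor fires (G1).
Tal would need Pyr and Val (G3), but Val never turns on. No rule produces Tov, and it is not given.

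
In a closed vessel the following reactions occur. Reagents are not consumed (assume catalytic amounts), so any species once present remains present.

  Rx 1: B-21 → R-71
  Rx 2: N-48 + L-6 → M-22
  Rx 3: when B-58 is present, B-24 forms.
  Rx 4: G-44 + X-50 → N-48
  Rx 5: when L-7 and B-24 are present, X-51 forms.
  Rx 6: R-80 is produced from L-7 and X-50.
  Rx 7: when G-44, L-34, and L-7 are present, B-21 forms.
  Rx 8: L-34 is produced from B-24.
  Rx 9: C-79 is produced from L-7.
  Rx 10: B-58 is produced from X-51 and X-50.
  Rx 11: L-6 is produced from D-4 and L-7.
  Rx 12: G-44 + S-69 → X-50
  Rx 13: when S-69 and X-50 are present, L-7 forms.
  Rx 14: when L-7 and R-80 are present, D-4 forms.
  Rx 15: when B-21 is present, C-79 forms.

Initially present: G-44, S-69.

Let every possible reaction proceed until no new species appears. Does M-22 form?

G-44 and S-69 present → X-50 forms (Rx 12).
G-44 and X-50 present → N-48 forms (Rx 4).
S-69 and X-50 present → L-7 forms (Rx 13).
L-7 and X-50 present → R-80 forms (Rx 6).
L-7 and R-80 present → D-4 forms (Rx 14).
D-4 and L-7 present → L-6 forms (Rx 11).
N-48 and L-6 present → M-22 forms (Rx 2).

Yes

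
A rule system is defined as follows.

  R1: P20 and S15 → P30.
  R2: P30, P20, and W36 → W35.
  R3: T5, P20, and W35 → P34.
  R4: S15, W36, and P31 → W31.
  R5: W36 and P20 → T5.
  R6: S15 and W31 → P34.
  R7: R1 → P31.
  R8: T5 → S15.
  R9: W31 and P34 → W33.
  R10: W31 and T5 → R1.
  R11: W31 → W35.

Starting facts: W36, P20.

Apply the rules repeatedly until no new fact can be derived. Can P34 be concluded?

W36 and P20 hold, so T5 follows (R5).
From T5, R8 gives S15.
P20 and S15 hold, so P30 follows (R1).
From P30, P20, and W36, R2 gives W35.
T5, P20, and W35 hold, so P34 follows (R3).

Yes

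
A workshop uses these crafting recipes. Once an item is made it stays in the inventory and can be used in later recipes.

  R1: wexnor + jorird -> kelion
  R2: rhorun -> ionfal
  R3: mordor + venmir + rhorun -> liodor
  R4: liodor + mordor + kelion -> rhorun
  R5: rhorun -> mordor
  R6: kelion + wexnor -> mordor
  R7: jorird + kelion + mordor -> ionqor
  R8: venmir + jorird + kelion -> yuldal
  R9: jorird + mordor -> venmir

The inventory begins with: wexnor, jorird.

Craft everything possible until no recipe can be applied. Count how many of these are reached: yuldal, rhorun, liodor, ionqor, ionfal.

wexnor + jorird -> kelion (R1).
kelion + wexnor -> mordor (R6).
Using R9, jorird and mordor make venmir.
jorird + kelion + mordor -> ionqor (R7).
Using R8, venmir, jorird, and kelion make yuldal.
yuldal: reached.
rhorun would need liodor, mordor, and kelion (R4), but liodor is never obtained.
liodor would need mordor, venmir, and rhorun (R3), but rhorun is never obtained.
ionqor: reached.
ionfal would need rhorun (R2), but rhorun is never obtained.
Reached: yuldal and ionqor — 2 of the 5.

2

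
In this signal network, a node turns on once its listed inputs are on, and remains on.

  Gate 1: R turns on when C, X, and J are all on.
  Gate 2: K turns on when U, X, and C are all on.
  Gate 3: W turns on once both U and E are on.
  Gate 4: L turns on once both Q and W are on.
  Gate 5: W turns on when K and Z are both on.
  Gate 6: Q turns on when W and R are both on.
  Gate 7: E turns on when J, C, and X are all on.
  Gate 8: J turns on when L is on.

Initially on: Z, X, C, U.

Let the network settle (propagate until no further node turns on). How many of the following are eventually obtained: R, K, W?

Gate 2: U, X, and C on → K on.
K and Z are on, so W turns on (Gate 5).
R would need C, X, and J (Gate 1), but J never turns on.
K: reached.
W: reached.
Reached: K and W — 2 of the 3.

2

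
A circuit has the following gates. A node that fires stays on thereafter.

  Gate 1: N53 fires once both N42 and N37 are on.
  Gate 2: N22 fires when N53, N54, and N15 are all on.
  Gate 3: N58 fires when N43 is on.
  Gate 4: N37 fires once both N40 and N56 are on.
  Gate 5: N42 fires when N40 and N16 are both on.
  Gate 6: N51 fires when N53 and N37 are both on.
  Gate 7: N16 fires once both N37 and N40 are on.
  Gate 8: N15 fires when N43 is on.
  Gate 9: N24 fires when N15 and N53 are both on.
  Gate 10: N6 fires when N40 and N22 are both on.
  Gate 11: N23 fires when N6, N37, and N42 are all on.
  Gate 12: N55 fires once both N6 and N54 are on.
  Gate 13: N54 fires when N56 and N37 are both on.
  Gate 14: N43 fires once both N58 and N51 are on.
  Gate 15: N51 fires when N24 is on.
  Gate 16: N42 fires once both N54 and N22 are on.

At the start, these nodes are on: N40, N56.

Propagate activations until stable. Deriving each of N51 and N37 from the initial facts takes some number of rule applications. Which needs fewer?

N37: N40 and N56 are on, so N37 fires (Gate 4). [1 rule application]
N51: Gate 4: N40 and N56 on → N37 on. Gate 7: N37 and N40 on → N16 on. N40 and N16 are on, so N42 fires (Gate 5). Gate 1: N42 and N37 on → N53 on. N53 and N37 are on, so N51 fires (Gate 6). [5 rule applications]
N37 needs fewer.

N37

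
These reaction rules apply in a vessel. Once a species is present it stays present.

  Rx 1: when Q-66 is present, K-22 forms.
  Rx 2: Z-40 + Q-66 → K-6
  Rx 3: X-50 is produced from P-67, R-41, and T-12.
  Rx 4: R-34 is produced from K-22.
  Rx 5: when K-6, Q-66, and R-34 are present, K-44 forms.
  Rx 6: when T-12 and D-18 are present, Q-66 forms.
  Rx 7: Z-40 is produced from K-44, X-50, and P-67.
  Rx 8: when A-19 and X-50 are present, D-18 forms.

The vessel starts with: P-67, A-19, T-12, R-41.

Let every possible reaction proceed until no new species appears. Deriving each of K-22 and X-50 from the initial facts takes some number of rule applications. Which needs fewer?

X-50: P-67, R-41, and T-12 present → X-50 forms (Rx 3). [1 rule application]
K-22: P-67, R-41, and T-12 present → X-50 forms (Rx 3). A-19 and X-50 present → D-18 forms (Rx 8). T-12 and D-18 present → Q-66 forms (Rx 6). Q-66 present → K-22 forms (Rx 1). [4 rule applications]
X-50 needs fewer.

X-50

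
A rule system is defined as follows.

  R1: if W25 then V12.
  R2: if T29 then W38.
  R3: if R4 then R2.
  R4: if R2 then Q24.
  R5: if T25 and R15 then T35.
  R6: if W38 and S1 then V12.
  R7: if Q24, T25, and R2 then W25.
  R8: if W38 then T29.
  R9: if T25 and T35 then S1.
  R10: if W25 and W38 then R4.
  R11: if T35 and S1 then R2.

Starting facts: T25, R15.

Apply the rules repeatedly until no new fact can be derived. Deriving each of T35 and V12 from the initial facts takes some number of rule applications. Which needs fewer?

T35: From T25 and R15, R5 gives T35. [1 rule application]
V12: T25 and R15 hold, so T35 follows (R5). From T25 and T35, R9 gives S1. T35 and S1 hold, so R2 follows (R11). From R2, R4 gives Q24. From Q24, T25, and R2, R7 gives W25. From W25, R1 gives V12. [6 rule applications]
T35 needs fewer.

T35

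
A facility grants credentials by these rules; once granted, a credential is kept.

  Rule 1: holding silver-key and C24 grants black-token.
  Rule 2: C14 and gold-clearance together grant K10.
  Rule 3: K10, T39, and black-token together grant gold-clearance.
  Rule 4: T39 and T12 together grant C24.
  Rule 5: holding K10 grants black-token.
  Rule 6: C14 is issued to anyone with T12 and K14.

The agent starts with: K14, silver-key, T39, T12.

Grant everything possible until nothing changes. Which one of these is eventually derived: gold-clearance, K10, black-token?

black-token

Holding T39 and T12 grants C24 (Rule 4).
Holding silver-key and C24 grants black-token (Rule 1).
gold-clearance would need K10, T39, and black-token (Rule 3), but K10 is never granted. K10 would need C14 and gold-clearance (Rule 2), but gold-clearance is never granted.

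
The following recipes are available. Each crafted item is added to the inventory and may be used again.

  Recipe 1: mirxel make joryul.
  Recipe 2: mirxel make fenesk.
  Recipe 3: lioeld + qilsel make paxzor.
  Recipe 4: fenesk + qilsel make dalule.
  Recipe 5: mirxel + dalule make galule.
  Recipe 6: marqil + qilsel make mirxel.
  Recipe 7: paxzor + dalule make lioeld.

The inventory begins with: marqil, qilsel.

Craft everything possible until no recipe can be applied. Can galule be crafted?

marqil + qilsel → mirxel (Recipe 6).
mirxel → fenesk (Recipe 2).
fenesk + qilsel → dalule (Recipe 4).
Using Recipe 5, mirxel and dalule make galule.

Yes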